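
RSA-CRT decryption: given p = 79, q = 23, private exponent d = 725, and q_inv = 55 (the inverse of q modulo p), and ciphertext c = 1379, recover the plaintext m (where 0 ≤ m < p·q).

d_p = d mod (p−1) = 725 mod 78 = 23; d_q = d mod (q−1) = 21.
m₁ = c^(d_p) mod p: c ≡ 36 (mod 79), and 36^23 mod 79 = 40.
m₂ = c^(d_q) mod q: c ≡ 22 (mod 23), and 22^21 mod 23 = 22.
h = q_inv·(m₁ − m₂) mod p = 55·(40 − 22) mod 79 = 42.
m = m₂ + h·q = 22 + 42·23 = 988.

988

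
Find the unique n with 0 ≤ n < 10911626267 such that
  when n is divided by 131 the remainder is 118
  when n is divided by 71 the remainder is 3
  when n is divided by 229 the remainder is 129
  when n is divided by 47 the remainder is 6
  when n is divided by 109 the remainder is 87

From n ≡ 118 (mod 131) write n = 118 + 131t. Substituting into n ≡ 3 (mod 71) gives 131t ≡ 27 (mod 71), and since 60⁻¹ ≡ 58 (mod 71), t ≡ 4. Hence n ≡ 118 + 131·4 = 642 (mod 9301).
From n ≡ 642 (mod 9301) write n = 642 + 9301t. Substituting into n ≡ 129 (mod 229) gives 9301t ≡ 174 (mod 229), and since 141⁻¹ ≡ 13 (mod 229), t ≡ 201. Hence n ≡ 642 + 9301·201 = 1870143 (mod 2129929).
From n ≡ 1870143 (mod 2129929) write n = 1870143 + 2129929t. Substituting into n ≡ 6 (mod 47) gives 2129929t ≡ 40 (mod 47), and since 30⁻¹ ≡ 11 (mod 47), t ≡ 17. Hence n ≡ 1870143 + 2129929·17 = 38078936 (mod 100106663).
From n ≡ 38078936 (mod 100106663) write n = 38078936 + 100106663t. Substituting into n ≡ 87 (mod 109) gives 100106663t ≡ 83 (mod 109), and since 82⁻¹ ≡ 4 (mod 109), t ≡ 5. Hence n ≡ 38078936 + 100106663·5 = 538612251 (mod 10911626267).

538612251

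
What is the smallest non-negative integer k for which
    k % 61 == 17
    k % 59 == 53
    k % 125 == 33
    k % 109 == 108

The moduli are pairwise coprime; N = 61·59·125·109 = 49036375.
N/61 = 803875; 803875 ≡ 17 (mod 61); 17·18 ≡ 1, so inverse 18.
N/59 = 831125; 831125 ≡ 51 (mod 59); 51·22 ≡ 1, so inverse 22.
N/125 = 392291; 392291 ≡ 41 (mod 125); 41·61 ≡ 1, so inverse 61.
N/109 = 449875; 449875 ≡ 32 (mod 109); 32·92 ≡ 1, so inverse 92.
k ≡ 17·803875·18 + 53·831125·22 + 33·392291·61 + 108·449875·92 = 6474717283.
6474717283 mod 49036375 = 1915783.

1915783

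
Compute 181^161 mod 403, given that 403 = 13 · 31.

Mod 13: 181 ≡ 12; by Fermat, exponent reduces to 161 mod 12 = 5; 12^5 ≡ 12 (mod 13).
Mod 31: 181 ≡ 26; by Fermat, exponent reduces to 161 mod 30 = 11; 26^11 ≡ 6 (mod 31).
Combine by CRT: x ≡ 12 (mod 13), x ≡ 6 (mod 31) ⇒ x ≡ 285 (mod 403).

285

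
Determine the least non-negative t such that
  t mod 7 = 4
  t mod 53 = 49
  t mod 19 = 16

6780

The moduli are pairwise coprime; N = 7·53·19 = 7049.
N/7 = 1007; 1007 ≡ 6 (mod 7); 6·6 ≡ 1, so inverse 6.
N/53 = 133; 133 ≡ 27 (mod 53); 27·2 ≡ 1, so inverse 2.
N/19 = 371; 371 ≡ 10 (mod 19); 10·2 ≡ 1, so inverse 2.
t ≡ 4·1007·6 + 49·133·2 + 16·371·2 = 49074.
49074 mod 7049 = 6780.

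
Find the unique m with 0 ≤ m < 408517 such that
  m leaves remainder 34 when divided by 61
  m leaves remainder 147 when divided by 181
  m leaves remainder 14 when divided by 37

37976

The moduli are pairwise coprime; N = 61·181·37 = 408517.
N/61 = 6697; 6697 ≡ 48 (mod 61); 48·14 ≡ 1, so inverse 14.
N/181 = 2257; 2257 ≡ 85 (mod 181); 85·115 ≡ 1, so inverse 115.
N/37 = 11041; 11041 ≡ 15 (mod 37); 15·5 ≡ 1, so inverse 5.
m ≡ 34·6697·14 + 147·2257·115 + 14·11041·5 = 42115227.
42115227 mod 408517 = 37976.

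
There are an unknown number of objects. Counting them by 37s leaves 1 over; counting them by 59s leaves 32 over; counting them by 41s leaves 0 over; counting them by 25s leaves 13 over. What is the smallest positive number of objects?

1738113

Combine the congruences pairwise.
From N ≡ 1 (mod 37) write N = 1 + 37t. Substituting into N ≡ 32 (mod 59) gives 37t ≡ 31 (mod 59), and since 37⁻¹ ≡ 8 (mod 59), t ≡ 12. Hence N ≡ 1 + 37·12 = 445 (mod 2183).
From N ≡ 445 (mod 2183) write N = 445 + 2183t. Substituting into N ≡ 0 (mod 41) gives 2183t ≡ 6 (mod 41), and since 10⁻¹ ≡ 37 (mod 41), t ≡ 17. Hence N ≡ 445 + 2183·17 = 37556 (mod 89503).
From N ≡ 37556 (mod 89503) write N = 37556 + 89503t. Substituting into N ≡ 13 (mod 25) gives 89503t ≡ 7 (mod 25), and since 3⁻¹ ≡ 17 (mod 25), t ≡ 19. Hence N ≡ 37556 + 89503·19 = 1738113 (mod 2237575).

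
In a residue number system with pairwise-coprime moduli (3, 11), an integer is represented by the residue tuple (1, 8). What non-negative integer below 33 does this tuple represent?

From x ≡ 1 (mod 3) write x = 1 + 3t. Substituting into x ≡ 8 (mod 11) gives 3t ≡ 7 (mod 11), and since 3⁻¹ ≡ 4 (mod 11), t ≡ 6. Hence x ≡ 1 + 3·6 = 19 (mod 33).

19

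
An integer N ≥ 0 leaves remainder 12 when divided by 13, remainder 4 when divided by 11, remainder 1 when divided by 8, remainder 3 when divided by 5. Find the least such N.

4393

From N ≡ 12 (mod 13) write N = 12 + 13t. Substituting into N ≡ 4 (mod 11) gives 13t ≡ 3 (mod 11), and since 2⁻¹ ≡ 6 (mod 11), t ≡ 7. Hence N ≡ 12 + 13·7 = 103 (mod 143).
From N ≡ 103 (mod 143) write N = 103 + 143t. Substituting into N ≡ 1 (mod 8) gives 143t ≡ 2 (mod 8), and since 7⁻¹ ≡ 7 (mod 8), t ≡ 6. Hence N ≡ 103 + 143·6 = 961 (mod 1144).
From N ≡ 961 (mod 1144) write N = 961 + 1144t. Substituting into N ≡ 3 (mod 5) gives 1144t ≡ 2 (mod 5), and since 4⁻¹ ≡ 4 (mod 5), t ≡ 3. Hence N ≡ 961 + 1144·3 = 4393 (mod 5720).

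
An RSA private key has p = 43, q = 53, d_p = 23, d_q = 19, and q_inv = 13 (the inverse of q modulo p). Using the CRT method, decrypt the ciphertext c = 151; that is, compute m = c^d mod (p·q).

763

m₁ = c^(d_p) mod p: c ≡ 22 (mod 43), and 22^23 mod 43 = 32.
m₂ = c^(d_q) mod q: c ≡ 45 (mod 53), and 45^19 mod 53 = 21.
h = q_inv·(m₁ − m₂) mod p = 13·(32 − 21) mod 43 = 14.
m = m₂ + h·q = 21 + 14·53 = 763.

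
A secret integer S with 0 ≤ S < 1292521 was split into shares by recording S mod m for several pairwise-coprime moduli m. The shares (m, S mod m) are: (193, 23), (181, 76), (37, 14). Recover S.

789779

The moduli are pairwise coprime; N = 193·181·37 = 1292521.
N/193 = 6697; 6697 ≡ 135 (mod 193); 135·183 ≡ 1, so inverse 183.
N/181 = 7141; 7141 ≡ 82 (mod 181); 82·117 ≡ 1, so inverse 117.
N/37 = 34933; 34933 ≡ 5 (mod 37); 5·15 ≡ 1, so inverse 15.
S ≡ 23·6697·183 + 76·7141·117 + 14·34933·15 = 99021375.
99021375 mod 1292521 = 789779.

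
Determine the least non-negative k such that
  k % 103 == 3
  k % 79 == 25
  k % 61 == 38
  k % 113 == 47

38208059

From k ≡ 3 (mod 103) write k = 3 + 103t. Substituting into k ≡ 25 (mod 79) gives 103t ≡ 22 (mod 79), and since 24⁻¹ ≡ 56 (mod 79), t ≡ 47. Hence k ≡ 3 + 103·47 = 4844 (mod 8137).
From k ≡ 4844 (mod 8137) write k = 4844 + 8137t. Substituting into k ≡ 38 (mod 61) gives 8137t ≡ 13 (mod 61), and since 24⁻¹ ≡ 28 (mod 61), t ≡ 59. Hence k ≡ 4844 + 8137·59 = 484927 (mod 496357).
From k ≡ 484927 (mod 496357) write k = 484927 + 496357t. Substituting into k ≡ 47 (mod 113) gives 496357t ≡ 3 (mod 113), and since 61⁻¹ ≡ 63 (mod 113), t ≡ 76. Hence k ≡ 484927 + 496357·76 = 38208059 (mod 56088341).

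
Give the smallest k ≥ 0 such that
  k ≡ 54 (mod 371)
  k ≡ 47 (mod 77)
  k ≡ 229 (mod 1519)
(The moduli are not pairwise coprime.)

Combine the congruences pairwise.
gcd(371, 77) = 7 and 7 | (47 − 54), so the pair is consistent; merging gives k ≡ 2280 (mod 4081), where 4081 = lcm(371, 77).
gcd(4081, 1519) = 7 and 7 | (229 − 2280), so the pair is consistent; merging gives k ≡ 475676 (mod 885577), where 885577 = lcm(4081, 1519).
The solution is unique modulo lcm(371, 77, 1519) = 885577.

475676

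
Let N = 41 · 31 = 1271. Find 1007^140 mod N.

1

Mod 41: 1007 ≡ 23; by Fermat, exponent reduces to 140 mod 40 = 20; 23^20 ≡ 1 (mod 41).
Mod 31: 1007 ≡ 15; by Fermat, exponent reduces to 140 mod 30 = 20; 15^20 ≡ 1 (mod 31).
Combine by CRT: x ≡ 1 (mod 41), x ≡ 1 (mod 31) ⇒ x ≡ 1 (mod 1271).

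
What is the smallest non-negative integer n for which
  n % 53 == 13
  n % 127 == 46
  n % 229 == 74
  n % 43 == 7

20429393

Combine the congruences pairwise.
From n ≡ 13 (mod 53) write n = 13 + 53t. Substituting into n ≡ 46 (mod 127) gives 53t ≡ 33 (mod 127), and since 53⁻¹ ≡ 12 (mod 127), t ≡ 15. Hence n ≡ 13 + 53·15 = 808 (mod 6731).
From n ≡ 808 (mod 6731) write n = 808 + 6731t. Substituting into n ≡ 74 (mod 229) gives 6731t ≡ 182 (mod 229), and since 90⁻¹ ≡ 28 (mod 229), t ≡ 58. Hence n ≡ 808 + 6731·58 = 391206 (mod 1541399).
From n ≡ 391206 (mod 1541399) write n = 391206 + 1541399t. Substituting into n ≡ 7 (mod 43) gives 1541399t ≡ 15 (mod 43), and since 21⁻¹ ≡ 41 (mod 43), t ≡ 13. Hence n ≡ 391206 + 1541399·13 = 20429393 (mod 66280157).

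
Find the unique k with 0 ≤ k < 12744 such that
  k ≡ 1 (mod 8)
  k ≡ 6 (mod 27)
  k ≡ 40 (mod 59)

8241

From k ≡ 1 (mod 8) write k = 1 + 8t. Substituting into k ≡ 6 (mod 27) gives 8t ≡ 5 (mod 27), and since 8⁻¹ ≡ 17 (mod 27), t ≡ 4. Hence k ≡ 1 + 8·4 = 33 (mod 216).
From k ≡ 33 (mod 216) write k = 33 + 216t. Substituting into k ≡ 40 (mod 59) gives 216t ≡ 7 (mod 59), and since 39⁻¹ ≡ 56 (mod 59), t ≡ 38. Hence k ≡ 33 + 216·38 = 8241 (mod 12744).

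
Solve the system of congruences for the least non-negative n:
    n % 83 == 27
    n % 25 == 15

From n ≡ 27 (mod 83) write n = 27 + 83t. Substituting into n ≡ 15 (mod 25) gives 83t ≡ 13 (mod 25), and since 8⁻¹ ≡ 22 (mod 25), t ≡ 11. Hence n ≡ 27 + 83·11 = 940 (mod 2075).

940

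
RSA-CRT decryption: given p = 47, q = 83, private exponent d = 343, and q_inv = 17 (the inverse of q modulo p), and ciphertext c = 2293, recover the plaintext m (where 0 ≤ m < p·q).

d_p = d mod (p−1) = 343 mod 46 = 21; d_q = d mod (q−1) = 15.
m₁ = c^(d_p) mod p: c ≡ 37 (mod 47), and 37^21 mod 47 = 8.
m₂ = c^(d_q) mod q: c ≡ 52 (mod 83), and 52^15 mod 83 = 57.
h = q_inv·(m₁ − m₂) mod p = 17·(8 − 57) mod 47 = 13.
m = m₂ + h·q = 57 + 13·83 = 1136.

1136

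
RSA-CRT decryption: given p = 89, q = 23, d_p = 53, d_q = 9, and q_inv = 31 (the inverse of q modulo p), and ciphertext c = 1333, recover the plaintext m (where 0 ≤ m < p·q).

m₁ = c^(d_p) mod p: c ≡ 87 (mod 89), and 87^53 mod 89 = 22.
m₂ = c^(d_q) mod q: c ≡ 22 (mod 23), and 22^9 mod 23 = 22.
h = q_inv·(m₁ − m₂) mod p = 31·(22 − 22) mod 89 = 0.
m = m₂ + h·q = 22 + 0·23 = 22.

22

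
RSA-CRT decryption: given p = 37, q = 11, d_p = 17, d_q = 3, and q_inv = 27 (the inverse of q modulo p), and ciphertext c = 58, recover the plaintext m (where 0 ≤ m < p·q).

m₁ = c^(d_p) mod p: c ≡ 21 (mod 37), and 21^17 mod 37 = 30.
m₂ = c^(d_q) mod q: c ≡ 3 (mod 11), and 3^3 mod 11 = 5.
h = q_inv·(m₁ − m₂) mod p = 27·(30 − 5) mod 37 = 9.
m = m₂ + h·q = 5 + 9·11 = 104.

104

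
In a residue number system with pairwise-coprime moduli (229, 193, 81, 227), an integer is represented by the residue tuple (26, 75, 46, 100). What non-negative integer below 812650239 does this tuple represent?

437549410

The moduli are pairwise coprime; N = 229·193·81·227 = 812650239.
N/229 = 3548691; 3548691 ≡ 107 (mod 229); 107·122 ≡ 1, so inverse 122.
N/193 = 4210623; 4210623 ≡ 135 (mod 193); 135·183 ≡ 1, so inverse 183.
N/81 = 10032719; 10032719 ≡ 59 (mod 81); 59·11 ≡ 1, so inverse 11.
N/227 = 3579957; 3579957 ≡ 167 (mod 227); 167·87 ≡ 1, so inverse 87.
x ≡ 26·3548691·122 + 75·4210623·183 + 46·10032719·11 + 100·3579957·87 = 105269430241.
105269430241 mod 812650239 = 437549410.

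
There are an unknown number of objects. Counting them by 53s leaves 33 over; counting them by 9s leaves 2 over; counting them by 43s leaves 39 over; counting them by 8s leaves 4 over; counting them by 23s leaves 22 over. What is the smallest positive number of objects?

Combine the congruences pairwise.
From N ≡ 33 (mod 53) write N = 33 + 53t. Substituting into N ≡ 2 (mod 9) gives 53t ≡ 5 (mod 9), and since 8⁻¹ ≡ 8 (mod 9), t ≡ 4. Hence N ≡ 33 + 53·4 = 245 (mod 477).
From N ≡ 245 (mod 477) write N = 245 + 477t. Substituting into N ≡ 39 (mod 43) gives 477t ≡ 9 (mod 43), and since 4⁻¹ ≡ 11 (mod 43), t ≡ 13. Hence N ≡ 245 + 477·13 = 6446 (mod 20511).
From N ≡ 6446 (mod 20511) write N = 6446 + 20511t. Substituting into N ≡ 4 (mod 8) gives 20511t ≡ 6 (mod 8), and since 7⁻¹ ≡ 7 (mod 8), t ≡ 2. Hence N ≡ 6446 + 20511·2 = 47468 (mod 164088).
From N ≡ 47468 (mod 164088) write N = 47468 + 164088t. Substituting into N ≡ 22 (mod 23) gives 164088t ≡ 3 (mod 23), and since 6⁻¹ ≡ 4 (mod 23), t ≡ 12. Hence N ≡ 47468 + 164088·12 = 2016524 (mod 3774024).

2016524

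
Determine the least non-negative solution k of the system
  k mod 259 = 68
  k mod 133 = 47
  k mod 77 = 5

50055

gcd(259, 133) = 7 and 7 | (47 − 68), so the pair is consistent; merging gives k ≡ 845 (mod 4921), where 4921 = lcm(259, 133).
gcd(4921, 77) = 7 and 7 | (5 − 845), so the pair is consistent; merging gives k ≡ 50055 (mod 54131), where 54131 = lcm(4921, 77).
The solution is unique modulo lcm(259, 133, 77) = 54131.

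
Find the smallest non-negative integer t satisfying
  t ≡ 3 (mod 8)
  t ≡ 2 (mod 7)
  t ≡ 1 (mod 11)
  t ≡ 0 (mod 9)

From t ≡ 3 (mod 8) write t = 3 + 8s. Substituting into t ≡ 2 (mod 7) gives 8s ≡ 6 (mod 7), and since 1⁻¹ ≡ 1 (mod 7), s ≡ 6. Hence t ≡ 3 + 8·6 = 51 (mod 56).
From t ≡ 51 (mod 56) write t = 51 + 56s. Substituting into t ≡ 1 (mod 11) gives 56s ≡ 5 (mod 11), and since 1⁻¹ ≡ 1 (mod 11), s ≡ 5. Hence t ≡ 51 + 56·5 = 331 (mod 616).
From t ≡ 331 (mod 616) write t = 331 + 616s. Substituting into t ≡ 0 (mod 9) gives 616s ≡ 2 (mod 9), and since 4⁻¹ ≡ 7 (mod 9), s ≡ 5. Hence t ≡ 331 + 616·5 = 3411 (mod 5544).

3411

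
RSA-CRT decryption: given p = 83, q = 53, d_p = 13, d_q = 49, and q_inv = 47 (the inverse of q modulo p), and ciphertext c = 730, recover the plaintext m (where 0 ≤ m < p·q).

578

m₁ = c^(d_p) mod p: c ≡ 66 (mod 83), and 66^13 mod 83 = 80.
m₂ = c^(d_q) mod q: c ≡ 41 (mod 53), and 41^49 mod 53 = 48.
h = q_inv·(m₁ − m₂) mod p = 47·(80 − 48) mod 83 = 10.
m = m₂ + h·q = 48 + 10·53 = 578.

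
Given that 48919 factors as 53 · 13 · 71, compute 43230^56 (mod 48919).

Mod 53: 43230 ≡ 35; by Fermat, exponent reduces to 56 mod 52 = 4; 35^4 ≡ 36 (mod 53).
Mod 13: 43230 ≡ 5; by Fermat, exponent reduces to 56 mod 12 = 8; 5^8 ≡ 1 (mod 13).
Mod 71: 43230 ≡ 62; 62^56 ≡ 57 (mod 71).
Combine by CRT: x ≡ 36 (mod 53), x ≡ 1 (mod 13), x ≡ 57 (mod 71) ⇒ x ≡ 18162 (mod 48919).

18162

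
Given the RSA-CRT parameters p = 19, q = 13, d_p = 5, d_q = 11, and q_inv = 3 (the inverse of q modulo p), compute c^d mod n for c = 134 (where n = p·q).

m₁ = c^(d_p) mod p: c ≡ 1 (mod 19), and 1^5 mod 19 = 1.
m₂ = c^(d_q) mod q: c ≡ 4 (mod 13), and 4^11 mod 13 = 10.
h = q_inv·(m₁ − m₂) mod p = 3·(1 − 10) mod 19 = 11.
m = m₂ + h·q = 10 + 11·13 = 153.

153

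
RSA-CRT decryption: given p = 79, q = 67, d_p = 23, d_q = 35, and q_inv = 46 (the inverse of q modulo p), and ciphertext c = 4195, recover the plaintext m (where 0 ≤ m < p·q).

m₁ = c^(d_p) mod p: c ≡ 8 (mod 79), and 8^23 mod 79 = 52.
m₂ = c^(d_q) mod q: c ≡ 41 (mod 67), and 41^35 mod 67 = 61.
h = q_inv·(m₁ − m₂) mod p = 46·(52 − 61) mod 79 = 60.
m = m₂ + h·q = 61 + 60·67 = 4081.

4081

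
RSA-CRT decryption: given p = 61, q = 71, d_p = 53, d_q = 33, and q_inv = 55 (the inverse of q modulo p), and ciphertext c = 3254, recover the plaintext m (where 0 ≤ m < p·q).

2591

m₁ = c^(d_p) mod p: c ≡ 21 (mod 61), and 21^53 mod 61 = 29.
m₂ = c^(d_q) mod q: c ≡ 59 (mod 71), and 59^33 mod 71 = 35.
h = q_inv·(m₁ − m₂) mod p = 55·(29 − 35) mod 61 = 36.
m = m₂ + h·q = 35 + 36·71 = 2591.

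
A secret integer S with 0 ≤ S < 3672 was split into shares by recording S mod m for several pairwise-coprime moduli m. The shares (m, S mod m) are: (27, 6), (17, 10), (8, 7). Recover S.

The moduli are pairwise coprime; N = 27·17·8 = 3672.
N/27 = 136; 136 ≡ 1 (mod 27), inverse 1.
N/17 = 216; 216 ≡ 12 (mod 17); 12·10 ≡ 1, so inverse 10.
N/8 = 459; 459 ≡ 3 (mod 8); 3·3 ≡ 1, so inverse 3.
S ≡ 6·136·1 + 10·216·10 + 7·459·3 = 32055.
32055 mod 3672 = 2679.

2679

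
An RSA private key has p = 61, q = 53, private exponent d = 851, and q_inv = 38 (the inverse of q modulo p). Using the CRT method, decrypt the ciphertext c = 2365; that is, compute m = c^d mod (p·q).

d_p = d mod (p−1) = 851 mod 60 = 11; d_q = d mod (q−1) = 19.
m₁ = c^(d_p) mod p: c ≡ 47 (mod 61), and 47^11 mod 61 = 13.
m₂ = c^(d_q) mod q: c ≡ 33 (mod 53), and 33^19 mod 53 = 48.
h = q_inv·(m₁ − m₂) mod p = 38·(13 − 48) mod 61 = 12.
m = m₂ + h·q = 48 + 12·53 = 684.

684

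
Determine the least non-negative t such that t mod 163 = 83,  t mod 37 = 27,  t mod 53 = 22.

129342

The moduli are pairwise coprime; N = 163·37·53 = 319643.
N/163 = 1961; 1961 ≡ 5 (mod 163); 5·98 ≡ 1, so inverse 98.
N/37 = 8639; 8639 ≡ 18 (mod 37); 18·35 ≡ 1, so inverse 35.
N/53 = 6031; 6031 ≡ 42 (mod 53); 42·24 ≡ 1, so inverse 24.
t ≡ 83·1961·98 + 27·8639·35 + 22·6031·24 = 27298997.
27298997 mod 319643 = 129342.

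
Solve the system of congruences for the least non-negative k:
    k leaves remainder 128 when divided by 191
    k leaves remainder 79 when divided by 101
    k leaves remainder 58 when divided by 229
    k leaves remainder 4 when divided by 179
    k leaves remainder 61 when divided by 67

33760085753

From k ≡ 128 (mod 191) write k = 128 + 191t. Substituting into k ≡ 79 (mod 101) gives 191t ≡ 52 (mod 101), and since 90⁻¹ ≡ 55 (mod 101), t ≡ 32. Hence k ≡ 128 + 191·32 = 6240 (mod 19291).
From k ≡ 6240 (mod 19291) write k = 6240 + 19291t. Substituting into k ≡ 58 (mod 229) gives 19291t ≡ 1 (mod 229), and since 55⁻¹ ≡ 25 (mod 229), t ≡ 25. Hence k ≡ 6240 + 19291·25 = 488515 (mod 4417639).
From k ≡ 488515 (mod 4417639) write k = 488515 + 4417639t. Substituting into k ≡ 4 (mod 179) gives 4417639t ≡ 159 (mod 179), and since 98⁻¹ ≡ 137 (mod 179), t ≡ 124. Hence k ≡ 488515 + 4417639·124 = 548275751 (mod 790757381).
From k ≡ 548275751 (mod 790757381) write k = 548275751 + 790757381t. Substituting into k ≡ 61 (mod 67) gives 790757381t ≡ 50 (mod 67), and since 65⁻¹ ≡ 33 (mod 67), t ≡ 42. Hence k ≡ 548275751 + 790757381·42 = 33760085753 (mod 52980744527).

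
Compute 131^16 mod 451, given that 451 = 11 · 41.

Mod 11: 131 ≡ 10; by Fermat, exponent reduces to 16 mod 10 = 6; 10^6 ≡ 1 (mod 11).
Mod 41: 131 ≡ 8; 8^16 ≡ 10 (mod 41).
Combine by CRT: x ≡ 1 (mod 11), x ≡ 10 (mod 41) ⇒ x ≡ 133 (mod 451).

133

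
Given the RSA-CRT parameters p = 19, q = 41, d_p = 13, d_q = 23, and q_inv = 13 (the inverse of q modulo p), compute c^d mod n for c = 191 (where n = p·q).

571

m₁ = c^(d_p) mod p: c ≡ 1 (mod 19), and 1^13 mod 19 = 1.
m₂ = c^(d_q) mod q: c ≡ 27 (mod 41), and 27^23 mod 41 = 38.
h = q_inv·(m₁ − m₂) mod p = 13·(1 − 38) mod 19 = 13.
m = m₂ + h·q = 38 + 13·41 = 571.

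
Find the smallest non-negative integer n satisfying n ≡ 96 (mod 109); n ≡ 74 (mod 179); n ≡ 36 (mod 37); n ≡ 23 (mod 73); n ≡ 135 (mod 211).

The moduli are pairwise coprime; M = 109·179·37·73·211 = 11119533521.
M/109 = 102014069; 102014069 ≡ 97 (mod 109); 97·9 ≡ 1, so inverse 9.
M/179 = 62120299; 62120299 ≡ 139 (mod 179); 139·85 ≡ 1, so inverse 85.
M/37 = 300527933; 300527933 ≡ 21 (mod 37); 21·30 ≡ 1, so inverse 30.
M/73 = 152322377; 152322377 ≡ 66 (mod 73); 66·52 ≡ 1, so inverse 52.
M/211 = 52699211; 52699211 ≡ 62 (mod 211); 62·194 ≡ 1, so inverse 194.
n ≡ 96·102014069·9 + 74·62120299·85 + 36·300527933·30 + 23·152322377·52 + 135·52699211·194 = 2365816902948.
2365816902948 mod 11119533521 = 8475796496.

8475796496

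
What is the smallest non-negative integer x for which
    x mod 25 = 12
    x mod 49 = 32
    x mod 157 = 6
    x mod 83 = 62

15767987

From x ≡ 12 (mod 25) write x = 12 + 25t. Substituting into x ≡ 32 (mod 49) gives 25t ≡ 20 (mod 49), and since 25⁻¹ ≡ 2 (mod 49), t ≡ 40. Hence x ≡ 12 + 25·40 = 1012 (mod 1225).
From x ≡ 1012 (mod 1225) write x = 1012 + 1225t. Substituting into x ≡ 6 (mod 157) gives 1225t ≡ 93 (mod 157), and since 126⁻¹ ≡ 81 (mod 157), t ≡ 154. Hence x ≡ 1012 + 1225·154 = 189662 (mod 192325).
From x ≡ 189662 (mod 192325) write x = 189662 + 192325t. Substituting into x ≡ 62 (mod 83) gives 192325t ≡ 55 (mod 83), and since 14⁻¹ ≡ 6 (mod 83), t ≡ 81. Hence x ≡ 189662 + 192325·81 = 15767987 (mod 15962975).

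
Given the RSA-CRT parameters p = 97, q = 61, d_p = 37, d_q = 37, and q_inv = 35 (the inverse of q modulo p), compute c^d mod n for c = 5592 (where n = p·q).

m₁ = c^(d_p) mod p: c ≡ 63 (mod 97), and 63^37 mod 97 = 55.
m₂ = c^(d_q) mod q: c ≡ 41 (mod 61), and 41^37 mod 61 = 27.
h = q_inv·(m₁ − m₂) mod p = 35·(55 − 27) mod 97 = 10.
m = m₂ + h·q = 27 + 10·61 = 637.

637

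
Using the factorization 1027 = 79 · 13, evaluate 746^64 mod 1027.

Mod 79: 746 ≡ 35; 35^64 ≡ 49 (mod 79).
Mod 13: 746 ≡ 5; by Fermat, exponent reduces to 64 mod 12 = 4; 5^4 ≡ 1 (mod 13).
Combine by CRT: x ≡ 49 (mod 79), x ≡ 1 (mod 13) ⇒ x ≡ 365 (mod 1027).

365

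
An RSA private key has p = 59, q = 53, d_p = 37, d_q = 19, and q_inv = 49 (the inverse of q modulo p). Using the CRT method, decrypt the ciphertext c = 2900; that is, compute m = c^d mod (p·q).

m₁ = c^(d_p) mod p: c ≡ 9 (mod 59), and 9^37 mod 59 = 26.
m₂ = c^(d_q) mod q: c ≡ 38 (mod 53), and 38^19 mod 53 = 29.
h = q_inv·(m₁ − m₂) mod p = 49·(26 − 29) mod 59 = 30.
m = m₂ + h·q = 29 + 30·53 = 1619.

1619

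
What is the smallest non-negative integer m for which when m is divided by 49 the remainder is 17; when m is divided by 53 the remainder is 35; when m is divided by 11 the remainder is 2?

From m ≡ 17 (mod 49) write m = 17 + 49t. Substituting into m ≡ 35 (mod 53) gives 49t ≡ 18 (mod 53), and since 49⁻¹ ≡ 13 (mod 53), t ≡ 22. Hence m ≡ 17 + 49·22 = 1095 (mod 2597).
From m ≡ 1095 (mod 2597) write m = 1095 + 2597t. Substituting into m ≡ 2 (mod 11) gives 2597t ≡ 7 (mod 11), and since 1⁻¹ ≡ 1 (mod 11), t ≡ 7. Hence m ≡ 1095 + 2597·7 = 19274 (mod 28567).

19274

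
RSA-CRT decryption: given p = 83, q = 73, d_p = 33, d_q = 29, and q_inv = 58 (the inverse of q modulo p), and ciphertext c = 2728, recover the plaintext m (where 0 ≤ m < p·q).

4042

m₁ = c^(d_p) mod p: c ≡ 72 (mod 83), and 72^33 mod 83 = 58.
m₂ = c^(d_q) mod q: c ≡ 27 (mod 73), and 27^29 mod 73 = 27.
h = q_inv·(m₁ − m₂) mod p = 58·(58 − 27) mod 83 = 55.
m = m₂ + h·q = 27 + 55·73 = 4042.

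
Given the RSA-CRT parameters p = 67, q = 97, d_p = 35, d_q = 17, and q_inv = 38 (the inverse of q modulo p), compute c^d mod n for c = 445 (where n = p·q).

5253

m₁ = c^(d_p) mod p: c ≡ 43 (mod 67), and 43^35 mod 67 = 27.
m₂ = c^(d_q) mod q: c ≡ 57 (mod 97), and 57^17 mod 97 = 15.
h = q_inv·(m₁ − m₂) mod p = 38·(27 − 15) mod 67 = 54.
m = m₂ + h·q = 15 + 54·97 = 5253.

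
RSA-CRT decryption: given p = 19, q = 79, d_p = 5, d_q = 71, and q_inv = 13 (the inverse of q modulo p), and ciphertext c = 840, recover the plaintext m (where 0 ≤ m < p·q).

1024

m₁ = c^(d_p) mod p: c ≡ 4 (mod 19), and 4^5 mod 19 = 17.
m₂ = c^(d_q) mod q: c ≡ 50 (mod 79), and 50^71 mod 79 = 76.
h = q_inv·(m₁ − m₂) mod p = 13·(17 − 76) mod 19 = 12.
m = m₂ + h·q = 76 + 12·79 = 1024.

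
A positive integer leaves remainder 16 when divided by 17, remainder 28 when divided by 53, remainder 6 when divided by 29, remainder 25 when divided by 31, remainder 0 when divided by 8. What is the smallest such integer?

4261440

From k ≡ 16 (mod 17) write k = 16 + 17t. Substituting into k ≡ 28 (mod 53) gives 17t ≡ 12 (mod 53), and since 17⁻¹ ≡ 25 (mod 53), t ≡ 35. Hence k ≡ 16 + 17·35 = 611 (mod 901).
From k ≡ 611 (mod 901) write k = 611 + 901t. Substituting into k ≡ 6 (mod 29) gives 901t ≡ 4 (mod 29), and since 2⁻¹ ≡ 15 (mod 29), t ≡ 2. Hence k ≡ 611 + 901·2 = 2413 (mod 26129).
From k ≡ 2413 (mod 26129) write k = 2413 + 26129t. Substituting into k ≡ 25 (mod 31) gives 26129t ≡ 30 (mod 31), and since 27⁻¹ ≡ 23 (mod 31), t ≡ 8. Hence k ≡ 2413 + 26129·8 = 211445 (mod 809999).
From k ≡ 211445 (mod 809999) write k = 211445 + 809999t. Substituting into k ≡ 0 (mod 8) gives 809999t ≡ 3 (mod 8), and since 7⁻¹ ≡ 7 (mod 8), t ≡ 5. Hence k ≡ 211445 + 809999·5 = 4261440 (mod 6479992).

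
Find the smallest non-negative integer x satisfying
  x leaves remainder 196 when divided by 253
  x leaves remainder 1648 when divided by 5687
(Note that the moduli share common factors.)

gcd(253, 5687) = 11 and 11 | (1648 − 196), so the pair is consistent; merging gives x ≡ 64205 (mod 130801), where 130801 = lcm(253, 5687).
The solution is unique modulo lcm(253, 5687) = 130801.

64205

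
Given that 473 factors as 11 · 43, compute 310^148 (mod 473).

Mod 11: 310 ≡ 2; by Fermat, exponent reduces to 148 mod 10 = 8; 2^8 ≡ 3 (mod 11).
Mod 43: 310 ≡ 9; by Fermat, exponent reduces to 148 mod 42 = 22; 9^22 ≡ 9 (mod 43).
Combine by CRT: x ≡ 3 (mod 11), x ≡ 9 (mod 43) ⇒ x ≡ 267 (mod 473).

267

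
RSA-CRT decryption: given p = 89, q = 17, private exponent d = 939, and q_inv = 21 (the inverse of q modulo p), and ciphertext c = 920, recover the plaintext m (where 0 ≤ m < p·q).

399

d_p = d mod (p−1) = 939 mod 88 = 59; d_q = d mod (q−1) = 11.
m₁ = c^(d_p) mod p: c ≡ 30 (mod 89), and 30^59 mod 89 = 43.
m₂ = c^(d_q) mod q: c ≡ 2 (mod 17), and 2^11 mod 17 = 8.
h = q_inv·(m₁ − m₂) mod p = 21·(43 − 8) mod 89 = 23.
m = m₂ + h·q = 8 + 23·17 = 399.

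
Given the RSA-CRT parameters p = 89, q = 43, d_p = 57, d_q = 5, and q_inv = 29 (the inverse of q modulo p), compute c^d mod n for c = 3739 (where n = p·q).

m₁ = c^(d_p) mod p: c ≡ 1 (mod 89), and 1^57 mod 89 = 1.
m₂ = c^(d_q) mod q: c ≡ 41 (mod 43), and 41^5 mod 43 = 11.
h = q_inv·(m₁ − m₂) mod p = 29·(1 − 11) mod 89 = 66.
m = m₂ + h·q = 11 + 66·43 = 2849.

2849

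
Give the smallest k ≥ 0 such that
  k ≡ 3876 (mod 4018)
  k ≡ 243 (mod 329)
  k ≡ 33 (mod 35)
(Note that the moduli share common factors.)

gcd(4018, 329) = 7 and 7 | (243 − 3876), so the pair is consistent; merging gives k ≡ 116380 (mod 188846), where 188846 = lcm(4018, 329).
gcd(188846, 35) = 7 and 7 | (33 − 116380), so the pair is consistent; merging gives k ≡ 682918 (mod 944230), where 944230 = lcm(188846, 35).
The solution is unique modulo lcm(4018, 329, 35) = 944230.

682918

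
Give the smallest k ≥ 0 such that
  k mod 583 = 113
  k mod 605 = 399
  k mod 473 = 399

1275134

gcd(583, 605) = 11 and 11 | (399 − 113), so the pair is consistent; merging gives k ≡ 24599 (mod 32065), where 32065 = lcm(583, 605).
gcd(32065, 473) = 11 and 11 | (399 − 24599), so the pair is consistent; merging gives k ≡ 1275134 (mod 1378795), where 1378795 = lcm(32065, 473).
The solution is unique modulo lcm(583, 605, 473) = 1378795.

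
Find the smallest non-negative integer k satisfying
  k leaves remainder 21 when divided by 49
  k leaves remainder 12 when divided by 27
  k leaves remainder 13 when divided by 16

From k ≡ 21 (mod 49) write k = 21 + 49t. Substituting into k ≡ 12 (mod 27) gives 49t ≡ 18 (mod 27), and since 22⁻¹ ≡ 16 (mod 27), t ≡ 18. Hence k ≡ 21 + 49·18 = 903 (mod 1323).
From k ≡ 903 (mod 1323) write k = 903 + 1323t. Substituting into k ≡ 13 (mod 16) gives 1323t ≡ 6 (mod 16), and since 11⁻¹ ≡ 3 (mod 16), t ≡ 2. Hence k ≡ 903 + 1323·2 = 3549 (mod 21168).

3549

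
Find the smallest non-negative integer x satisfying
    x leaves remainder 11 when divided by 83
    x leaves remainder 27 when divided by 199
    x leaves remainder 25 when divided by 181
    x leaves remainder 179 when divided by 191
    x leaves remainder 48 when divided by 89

The moduli are pairwise coprime; N = 83·199·181·191·89 = 50819819423.
N/83 = 612286981; 612286981 ≡ 48 (mod 83); 48·64 ≡ 1, so inverse 64.
N/199 = 255375977; 255375977 ≡ 73 (mod 199); 73·30 ≡ 1, so inverse 30.
N/181 = 280772483; 280772483 ≡ 34 (mod 181); 34·16 ≡ 1, so inverse 16.
N/191 = 266072353; 266072353 ≡ 185 (mod 191); 185·159 ≡ 1, so inverse 159.
N/89 = 571009207; 571009207 ≡ 70 (mod 89); 70·14 ≡ 1, so inverse 14.
x ≡ 11·612286981·64 + 27·255375977·30 + 25·280772483·16 + 179·266072353·159 + 48·571009207·14 = 8706616995031.
8706616995031 mod 50819819423 = 16427873698.

16427873698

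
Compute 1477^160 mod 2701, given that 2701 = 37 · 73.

2327

Mod 37: 1477 ≡ 34; by Fermat, exponent reduces to 160 mod 36 = 16; 34^16 ≡ 33 (mod 37).
Mod 73: 1477 ≡ 17; by Fermat, exponent reduces to 160 mod 72 = 16; 17^16 ≡ 64 (mod 73).
Combine by CRT: x ≡ 33 (mod 37), x ≡ 64 (mod 73) ⇒ x ≡ 2327 (mod 2701).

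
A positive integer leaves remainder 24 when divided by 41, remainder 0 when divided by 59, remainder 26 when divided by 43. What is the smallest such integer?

The moduli are pairwise coprime; N = 41·59·43 = 104017.
N/41 = 2537; 2537 ≡ 36 (mod 41); 36·8 ≡ 1, so inverse 8.
N/59 = 1763; 1763 ≡ 52 (mod 59); 52·42 ≡ 1, so inverse 42.
N/43 = 2419; 2419 ≡ 11 (mod 43); 11·4 ≡ 1, so inverse 4.
m ≡ 24·2537·8 + 0·1763·42 + 26·2419·4 = 738680.
738680 mod 104017 = 10561.

10561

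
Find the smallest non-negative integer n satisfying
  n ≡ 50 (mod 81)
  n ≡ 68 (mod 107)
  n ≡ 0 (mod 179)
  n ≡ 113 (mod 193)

Combine the congruences pairwise.
From n ≡ 50 (mod 81) write n = 50 + 81t. Substituting into n ≡ 68 (mod 107) gives 81t ≡ 18 (mod 107), and since 81⁻¹ ≡ 37 (mod 107), t ≡ 24. Hence n ≡ 50 + 81·24 = 1994 (mod 8667).
From n ≡ 1994 (mod 8667) write n = 1994 + 8667t. Substituting into n ≡ 0 (mod 179) gives 8667t ≡ 154 (mod 179), and since 75⁻¹ ≡ 74 (mod 179), t ≡ 119. Hence n ≡ 1994 + 8667·119 = 1033367 (mod 1551393).
From n ≡ 1033367 (mod 1551393) write n = 1033367 + 1551393t. Substituting into n ≡ 113 (mod 193) gives 1551393t ≡ 68 (mod 193), and since 59⁻¹ ≡ 36 (mod 193), t ≡ 132. Hence n ≡ 1033367 + 1551393·132 = 205817243 (mod 299418849).

205817243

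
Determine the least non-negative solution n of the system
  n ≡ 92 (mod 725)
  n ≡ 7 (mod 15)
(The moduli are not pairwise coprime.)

gcd(725, 15) = 5 and 5 | (7 − 92), so the pair is consistent; merging gives n ≡ 817 (mod 2175), where 2175 = lcm(725, 15).
The solution is unique modulo lcm(725, 15) = 2175.

817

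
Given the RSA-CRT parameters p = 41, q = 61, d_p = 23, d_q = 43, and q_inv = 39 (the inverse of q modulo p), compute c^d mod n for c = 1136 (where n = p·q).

826

m₁ = c^(d_p) mod p: c ≡ 29 (mod 41), and 29^23 mod 41 = 6.
m₂ = c^(d_q) mod q: c ≡ 38 (mod 61), and 38^43 mod 61 = 33.
h = q_inv·(m₁ − m₂) mod p = 39·(6 − 33) mod 41 = 13.
m = m₂ + h·q = 33 + 13·61 = 826.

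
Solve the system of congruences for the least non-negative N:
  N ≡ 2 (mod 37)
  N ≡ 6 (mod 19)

557

From N ≡ 2 (mod 37) write N = 2 + 37t. Substituting into N ≡ 6 (mod 19) gives 37t ≡ 4 (mod 19), and since 18⁻¹ ≡ 18 (mod 19), t ≡ 15. Hence N ≡ 2 + 37·15 = 557 (mod 703).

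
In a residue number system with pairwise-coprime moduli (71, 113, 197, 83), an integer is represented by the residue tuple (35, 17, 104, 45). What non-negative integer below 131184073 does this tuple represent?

96858306

From x ≡ 35 (mod 71) write x = 35 + 71t. Substituting into x ≡ 17 (mod 113) gives 71t ≡ 95 (mod 113), and since 71⁻¹ ≡ 78 (mod 113), t ≡ 65. Hence x ≡ 35 + 71·65 = 4650 (mod 8023).
From x ≡ 4650 (mod 8023) write x = 4650 + 8023t. Substituting into x ≡ 104 (mod 197) gives 8023t ≡ 182 (mod 197), and since 143⁻¹ ≡ 62 (mod 197), t ≡ 55. Hence x ≡ 4650 + 8023·55 = 445915 (mod 1580531).
From x ≡ 445915 (mod 1580531) write x = 445915 + 1580531t. Substituting into x ≡ 45 (mod 83) gives 1580531t ≡ 6 (mod 83), and since 45⁻¹ ≡ 24 (mod 83), t ≡ 61. Hence x ≡ 445915 + 1580531·61 = 96858306 (mod 131184073).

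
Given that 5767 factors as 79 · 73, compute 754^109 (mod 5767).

4696

Mod 79: 754 ≡ 43; by Fermat, exponent reduces to 109 mod 78 = 31; 43^31 ≡ 35 (mod 79).
Mod 73: 754 ≡ 24; by Fermat, exponent reduces to 109 mod 72 = 37; 24^37 ≡ 24 (mod 73).
Combine by CRT: x ≡ 35 (mod 79), x ≡ 24 (mod 73) ⇒ x ≡ 4696 (mod 5767).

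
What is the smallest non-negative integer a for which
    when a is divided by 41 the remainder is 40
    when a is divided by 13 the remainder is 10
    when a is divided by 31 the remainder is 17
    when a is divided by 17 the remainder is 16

From a ≡ 40 (mod 41) write a = 40 + 41t. Substituting into a ≡ 10 (mod 13) gives 41t ≡ 9 (mod 13), and since 2⁻¹ ≡ 7 (mod 13), t ≡ 11. Hence a ≡ 40 + 41·11 = 491 (mod 533).
From a ≡ 491 (mod 533) write a = 491 + 533t. Substituting into a ≡ 17 (mod 31) gives 533t ≡ 22 (mod 31), and since 6⁻¹ ≡ 26 (mod 31), t ≡ 14. Hence a ≡ 491 + 533·14 = 7953 (mod 16523).
From a ≡ 7953 (mod 16523) write a = 7953 + 16523t. Substituting into a ≡ 16 (mod 17) gives 16523t ≡ 2 (mod 17), and since 16⁻¹ ≡ 16 (mod 17), t ≡ 15. Hence a ≡ 7953 + 16523·15 = 255798 (mod 280891).

255798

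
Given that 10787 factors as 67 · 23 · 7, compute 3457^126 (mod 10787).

Mod 67: 3457 ≡ 40; by Fermat, exponent reduces to 126 mod 66 = 60; 40^60 ≡ 14 (mod 67).
Mod 23: 3457 ≡ 7; by Fermat, exponent reduces to 126 mod 22 = 16; 7^16 ≡ 6 (mod 23).
Mod 7: 3457 ≡ 6; since 6 | 126, by Fermat 6^126 ≡ 1 (mod 7).
Combine by CRT: x ≡ 14 (mod 67), x ≡ 6 (mod 23), x ≡ 1 (mod 7) ⇒ x ≡ 9528 (mod 10787).

9528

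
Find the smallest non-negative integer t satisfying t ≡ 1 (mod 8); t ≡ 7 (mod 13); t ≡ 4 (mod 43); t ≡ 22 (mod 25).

66697

From t ≡ 1 (mod 8) write t = 1 + 8s. Substituting into t ≡ 7 (mod 13) gives 8s ≡ 6 (mod 13), and since 8⁻¹ ≡ 5 (mod 13), s ≡ 4. Hence t ≡ 1 + 8·4 = 33 (mod 104).
From t ≡ 33 (mod 104) write t = 33 + 104s. Substituting into t ≡ 4 (mod 43) gives 104s ≡ 14 (mod 43), and since 18⁻¹ ≡ 12 (mod 43), s ≡ 39. Hence t ≡ 33 + 104·39 = 4089 (mod 4472).
From t ≡ 4089 (mod 4472) write t = 4089 + 4472s. Substituting into t ≡ 22 (mod 25) gives 4472s ≡ 8 (mod 25), and since 22⁻¹ ≡ 8 (mod 25), s ≡ 14. Hence t ≡ 4089 + 4472·14 = 66697 (mod 111800).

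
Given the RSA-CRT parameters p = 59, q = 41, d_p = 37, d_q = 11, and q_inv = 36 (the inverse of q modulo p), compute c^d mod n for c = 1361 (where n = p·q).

2288

m₁ = c^(d_p) mod p: c ≡ 4 (mod 59), and 4^37 mod 59 = 46.
m₂ = c^(d_q) mod q: c ≡ 8 (mod 41), and 8^11 mod 41 = 33.
h = q_inv·(m₁ − m₂) mod p = 36·(46 − 33) mod 59 = 55.
m = m₂ + h·q = 33 + 55·41 = 2288.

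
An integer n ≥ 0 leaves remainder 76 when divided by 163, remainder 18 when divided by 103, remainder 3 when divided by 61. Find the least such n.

113524

The moduli are pairwise coprime; M = 163·103·61 = 1024129.
M/163 = 6283; 6283 ≡ 89 (mod 163); 89·11 ≡ 1, so inverse 11.
M/103 = 9943; 9943 ≡ 55 (mod 103); 55·15 ≡ 1, so inverse 15.
M/61 = 16789; 16789 ≡ 14 (mod 61); 14·48 ≡ 1, so inverse 48.
n ≡ 76·6283·11 + 18·9943·15 + 3·16789·48 = 10354814.
10354814 mod 1024129 = 113524.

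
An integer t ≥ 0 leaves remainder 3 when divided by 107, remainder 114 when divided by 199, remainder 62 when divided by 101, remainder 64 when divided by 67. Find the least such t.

The moduli are pairwise coprime; N = 107·199·101·67 = 144089731.
N/107 = 1346633; 1346633 ≡ 38 (mod 107); 38·31 ≡ 1, so inverse 31.
N/199 = 724069; 724069 ≡ 107 (mod 199); 107·93 ≡ 1, so inverse 93.
N/101 = 1426631; 1426631 ≡ 6 (mod 101); 6·17 ≡ 1, so inverse 17.
N/67 = 2150593; 2150593 ≡ 27 (mod 67); 27·5 ≡ 1, so inverse 5.
t ≡ 3·1346633·31 + 114·724069·93 + 62·1426631·17 + 64·2150593·5 = 9993675241.
9993675241 mod 144089731 = 51483802.

51483802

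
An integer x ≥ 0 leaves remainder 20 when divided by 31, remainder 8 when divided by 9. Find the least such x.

206

From x ≡ 20 (mod 31) write x = 20 + 31t. Substituting into x ≡ 8 (mod 9) gives 31t ≡ 6 (mod 9), and since 4⁻¹ ≡ 7 (mod 9), t ≡ 6. Hence x ≡ 20 + 31·6 = 206 (mod 279).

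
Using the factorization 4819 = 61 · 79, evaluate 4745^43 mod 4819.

1573

Mod 61: 4745 ≡ 48; 48^43 ≡ 48 (mod 61).
Mod 79: 4745 ≡ 5; 5^43 ≡ 72 (mod 79).
Combine by CRT: x ≡ 48 (mod 61), x ≡ 72 (mod 79) ⇒ x ≡ 1573 (mod 4819).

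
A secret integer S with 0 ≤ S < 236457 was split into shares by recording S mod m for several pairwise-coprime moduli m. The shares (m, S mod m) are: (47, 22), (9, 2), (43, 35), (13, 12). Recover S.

152255

The moduli are pairwise coprime; N = 47·9·43·13 = 236457.
N/47 = 5031; 5031 ≡ 2 (mod 47); 2·24 ≡ 1, so inverse 24.
N/9 = 26273; 26273 ≡ 2 (mod 9); 2·5 ≡ 1, so inverse 5.
N/43 = 5499; 5499 ≡ 38 (mod 43); 38·17 ≡ 1, so inverse 17.
N/13 = 18189; 18189 ≡ 2 (mod 13); 2·7 ≡ 1, so inverse 7.
S ≡ 22·5031·24 + 2·26273·5 + 35·5499·17 + 12·18189·7 = 7718879.
7718879 mod 236457 = 152255.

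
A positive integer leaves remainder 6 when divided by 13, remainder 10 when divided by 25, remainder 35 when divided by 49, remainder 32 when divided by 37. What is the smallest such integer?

78435

From k ≡ 6 (mod 13) write k = 6 + 13t. Substituting into k ≡ 10 (mod 25) gives 13t ≡ 4 (mod 25), and since 13⁻¹ ≡ 2 (mod 25), t ≡ 8. Hence k ≡ 6 + 13·8 = 110 (mod 325).
From k ≡ 110 (mod 325) write k = 110 + 325t. Substituting into k ≡ 35 (mod 49) gives 325t ≡ 23 (mod 49), and since 31⁻¹ ≡ 19 (mod 49), t ≡ 45. Hence k ≡ 110 + 325·45 = 14735 (mod 15925).
From k ≡ 14735 (mod 15925) write k = 14735 + 15925t. Substituting into k ≡ 32 (mod 37) gives 15925t ≡ 23 (mod 37), and since 15⁻¹ ≡ 5 (mod 37), t ≡ 4. Hence k ≡ 14735 + 15925·4 = 78435 (mod 589225).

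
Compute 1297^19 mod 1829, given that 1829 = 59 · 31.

Mod 59: 1297 ≡ 58; 58^19 ≡ 58 (mod 59).
Mod 31: 1297 ≡ 26; 26^19 ≡ 26 (mod 31).
Combine by CRT: x ≡ 58 (mod 59), x ≡ 26 (mod 31) ⇒ x ≡ 1297 (mod 1829).

1297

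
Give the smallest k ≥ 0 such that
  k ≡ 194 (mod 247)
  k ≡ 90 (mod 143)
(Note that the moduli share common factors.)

gcd(247, 143) = 13 and 13 | (90 − 194), so the pair is consistent; merging gives k ≡ 2664 (mod 2717), where 2717 = lcm(247, 143).
The solution is unique modulo lcm(247, 143) = 2717.

2664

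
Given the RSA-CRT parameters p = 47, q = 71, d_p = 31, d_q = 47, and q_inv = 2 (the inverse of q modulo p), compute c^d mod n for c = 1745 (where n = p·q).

m₁ = c^(d_p) mod p: c ≡ 6 (mod 47), and 6^31 mod 47 = 24.
m₂ = c^(d_q) mod q: c ≡ 41 (mod 71), and 41^47 mod 71 = 34.
h = q_inv·(m₁ − m₂) mod p = 2·(24 − 34) mod 47 = 27.
m = m₂ + h·q = 34 + 27·71 = 1951.

1951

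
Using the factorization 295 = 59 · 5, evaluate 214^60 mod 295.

71

Mod 59: 214 ≡ 37; by Fermat, exponent reduces to 60 mod 58 = 2; 37^2 ≡ 12 (mod 59).
Mod 5: 214 ≡ 4; since 4 | 60, by Fermat 4^60 ≡ 1 (mod 5).
Combine by CRT: x ≡ 12 (mod 59), x ≡ 1 (mod 5) ⇒ x ≡ 71 (mod 295).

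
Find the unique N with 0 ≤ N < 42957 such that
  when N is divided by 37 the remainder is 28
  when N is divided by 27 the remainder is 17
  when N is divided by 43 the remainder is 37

The moduli are pairwise coprime; M = 37·27·43 = 42957.
M/37 = 1161; 1161 ≡ 14 (mod 37); 14·8 ≡ 1, so inverse 8.
M/27 = 1591; 1591 ≡ 25 (mod 27); 25·13 ≡ 1, so inverse 13.
M/43 = 999; 999 ≡ 10 (mod 43); 10·13 ≡ 1, so inverse 13.
N ≡ 28·1161·8 + 17·1591·13 + 37·999·13 = 1092194.
1092194 mod 42957 = 18269.

18269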